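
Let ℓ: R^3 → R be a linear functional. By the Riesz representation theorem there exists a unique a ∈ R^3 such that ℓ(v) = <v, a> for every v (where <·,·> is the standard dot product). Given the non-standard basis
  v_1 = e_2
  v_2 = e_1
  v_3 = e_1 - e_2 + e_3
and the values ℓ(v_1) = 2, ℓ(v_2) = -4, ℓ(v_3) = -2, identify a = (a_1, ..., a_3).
a = (-4, 2, 4)

Write a = (a_1, ..., a_3) in the standard basis. For each basis vector v_i, ℓ(v_i) = <v_i, a> is a linear equation in the a_j's. Collect the n equations into a matrix system V a = ℓ, where row i of V is v_i (expressed in the standard basis). Since V is invertible (lower-triangular with 1s on the diagonal, up to permutation), solve by back-substitution:
  V =
[[0, 1, 0],
 [1, 0, 0],
 [1, -1, 1]]
  V a = (2, -4, -2)
Solving gives a = (-4, 2, 4).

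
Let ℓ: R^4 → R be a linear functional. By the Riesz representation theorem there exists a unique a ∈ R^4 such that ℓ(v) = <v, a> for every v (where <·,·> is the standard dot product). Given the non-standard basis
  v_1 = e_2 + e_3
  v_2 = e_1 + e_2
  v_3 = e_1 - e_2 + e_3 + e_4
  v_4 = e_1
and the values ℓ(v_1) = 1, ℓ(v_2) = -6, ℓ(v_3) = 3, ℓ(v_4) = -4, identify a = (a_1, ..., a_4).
a = (-4, -2, 3, 2)

Write a = (a_1, ..., a_4) in the standard basis. For each basis vector v_i, ℓ(v_i) = <v_i, a> is a linear equation in the a_j's. Collect the n equations into a matrix system V a = ℓ, where row i of V is v_i (expressed in the standard basis). Since V is invertible (lower-triangular with 1s on the diagonal, up to permutation), solve by back-substitution:
  V =
[[0, 1, 1, 0],
 [1, 1, 0, 0],
 [1, -1, 1, 1],
 [1, 0, 0, 0]]
  V a = (1, -6, 3, -4)
Solving gives a = (-4, -2, 3, 2).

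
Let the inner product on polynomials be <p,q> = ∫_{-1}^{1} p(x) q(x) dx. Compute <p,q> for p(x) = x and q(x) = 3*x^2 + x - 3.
<p,q> = 2/3

Expand the product: p(x)·q(x) = 3*x^3 + x^2 - 3*x.
∫_{-1}^{1} of each monomial x^k gives [2/(k+1) if k even, 0 if k odd]. Integrating term-by-term (or equivalently evaluating the antiderivative F(x) = 3*x^4/4 + x^3/3 - 3*x^2/2 at the endpoints):
  F(1) − F(−1) = -5/12 − (-13/12) = 2/3.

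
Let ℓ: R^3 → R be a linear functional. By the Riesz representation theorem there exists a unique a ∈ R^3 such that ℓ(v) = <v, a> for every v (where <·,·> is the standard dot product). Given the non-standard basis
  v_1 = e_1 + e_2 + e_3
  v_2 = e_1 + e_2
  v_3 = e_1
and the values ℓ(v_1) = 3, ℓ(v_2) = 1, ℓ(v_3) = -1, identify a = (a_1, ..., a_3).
a = (-1, 2, 2)

Write a = (a_1, ..., a_3) in the standard basis. For each basis vector v_i, ℓ(v_i) = <v_i, a> is a linear equation in the a_j's. Collect the n equations into a matrix system V a = ℓ, where row i of V is v_i (expressed in the standard basis). Since V is invertible (lower-triangular with 1s on the diagonal, up to permutation), solve by back-substitution:
  V =
[[1, 1, 1],
 [1, 1, 0],
 [1, 0, 0]]
  V a = (3, 1, -1)
Solving gives a = (-1, 2, 2).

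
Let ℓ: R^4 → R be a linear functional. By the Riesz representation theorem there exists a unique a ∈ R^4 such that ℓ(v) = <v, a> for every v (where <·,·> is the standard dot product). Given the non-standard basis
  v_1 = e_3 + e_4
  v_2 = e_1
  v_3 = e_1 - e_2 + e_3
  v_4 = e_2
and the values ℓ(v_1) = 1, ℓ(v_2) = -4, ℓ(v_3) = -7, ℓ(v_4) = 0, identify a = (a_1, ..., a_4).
a = (-4, 0, -3, 4)

Write a = (a_1, ..., a_4) in the standard basis. For each basis vector v_i, ℓ(v_i) = <v_i, a> is a linear equation in the a_j's. Collect the n equations into a matrix system V a = ℓ, where row i of V is v_i (expressed in the standard basis). Since V is invertible (lower-triangular with 1s on the diagonal, up to permutation), solve by back-substitution:
  V =
[[0, 0, 1, 1],
 [1, 0, 0, 0],
 [1, -1, 1, 0],
 [0, 1, 0, 0]]
  V a = (1, -4, -7, 0)
Solving gives a = (-4, 0, -3, 4).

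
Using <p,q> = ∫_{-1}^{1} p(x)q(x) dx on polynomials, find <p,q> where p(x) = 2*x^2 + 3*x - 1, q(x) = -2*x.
<p,q> = -4

Expand the product: p(x)·q(x) = -4*x^3 - 6*x^2 + 2*x.
∫_{-1}^{1} of each monomial x^k gives [2/(k+1) if k even, 0 if k odd]. Integrating term-by-term (or equivalently evaluating the antiderivative F(x) = -x^4 - 2*x^3 + x^2 at the endpoints):
  F(1) − F(−1) = -2 − (2) = -4.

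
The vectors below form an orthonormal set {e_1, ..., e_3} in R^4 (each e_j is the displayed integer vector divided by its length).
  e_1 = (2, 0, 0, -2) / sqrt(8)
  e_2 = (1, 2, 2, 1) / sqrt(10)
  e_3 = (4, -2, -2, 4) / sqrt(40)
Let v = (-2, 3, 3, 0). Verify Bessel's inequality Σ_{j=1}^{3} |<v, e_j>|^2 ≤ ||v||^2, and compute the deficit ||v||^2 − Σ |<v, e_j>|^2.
Σ |<v, e_j>|^2 = 22; ||v||^2 = 22; deficit = 0

Write each e_j = u_j / sqrt(<u_j, u_j>) where u_j is the displayed integer vector. Then <v, e_j> = <v, u_j> / sqrt(<u_j, u_j>), so |<v, e_j>|^2 = <v, u_j>^2 / <u_j, u_j>.
Coefficients: <v, e_1> = -4/sqrt(8), <v, e_2> = 10/sqrt(10), <v, e_3> = -20/sqrt(40).
Square and sum: Σ |<v, e_j>|^2 = 22.
Compute ||v||^2 = v·v = 22.
Deficit = 22 − 22 = 0 ≥ 0, confirming Bessel's inequality. (The deficit equals ||v − Σ <v,e_j> e_j||^2, the squared distance from v to span{e_j}.)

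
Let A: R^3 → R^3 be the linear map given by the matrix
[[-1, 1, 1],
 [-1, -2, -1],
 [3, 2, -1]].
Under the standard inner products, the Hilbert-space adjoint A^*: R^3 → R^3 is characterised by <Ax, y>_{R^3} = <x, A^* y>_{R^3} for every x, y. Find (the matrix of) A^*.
A^* = A^T =
[[-1, -1, 3],
 [1, -2, 2],
 [1, -1, -1]]

For real matrices with standard dot products, the defining identity <Ax, y> = <x, A^* y> gives (Ax)^T y = x^T (A^*) y, i.e. x^T A^T y = x^T (A^*) y. Since this holds for all x, y, we must have A^* = A^T. Therefore
A^* =
[[-1, -1, 3],
 [1, -2, 2],
 [1, -1, -1]].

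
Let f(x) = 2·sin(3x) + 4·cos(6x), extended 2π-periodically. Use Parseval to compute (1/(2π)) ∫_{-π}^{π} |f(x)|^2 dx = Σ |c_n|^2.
Σ |c_n|^2 = 10

Expand |f|^2 and use orthogonality of {sin(nx), cos(mx)} on [-π, π]:
  ∫_{-π}^{π} sin(nx)^2 dx = π, ∫ cos(mx)^2 dx = π, and cross terms integrate to 0.
So ∫_{-π}^{π} f(x)^2 dx = 2^2 · π + 4^2 · π = (4 + 16)π.
Divide by 2π: (4 + 16)/2 = 10.
By Parseval, this equals Σ |c_n|^2.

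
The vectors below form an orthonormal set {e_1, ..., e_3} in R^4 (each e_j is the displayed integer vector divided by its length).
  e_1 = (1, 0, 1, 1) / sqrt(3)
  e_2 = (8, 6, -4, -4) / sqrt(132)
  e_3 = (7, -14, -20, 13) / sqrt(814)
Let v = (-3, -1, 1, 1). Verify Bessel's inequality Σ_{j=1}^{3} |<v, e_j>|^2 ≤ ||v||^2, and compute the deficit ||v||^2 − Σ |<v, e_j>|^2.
Σ |<v, e_j>|^2 = 426/37; ||v||^2 = 12; deficit = 18/37

Write each e_j = u_j / sqrt(<u_j, u_j>) where u_j is the displayed integer vector. Then <v, e_j> = <v, u_j> / sqrt(<u_j, u_j>), so |<v, e_j>|^2 = <v, u_j>^2 / <u_j, u_j>.
Coefficients: <v, e_1> = -1/sqrt(3), <v, e_2> = -38/sqrt(132), <v, e_3> = -14/sqrt(814).
Square and sum: Σ |<v, e_j>|^2 = 426/37.
Compute ||v||^2 = v·v = 12.
Deficit = 12 − 426/37 = 18/37 ≥ 0, confirming Bessel's inequality. (The deficit equals ||v − Σ <v,e_j> e_j||^2, the squared distance from v to span{e_j}.)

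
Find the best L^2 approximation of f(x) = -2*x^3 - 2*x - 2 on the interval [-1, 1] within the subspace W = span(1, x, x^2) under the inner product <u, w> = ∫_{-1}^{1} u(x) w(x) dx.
g(x) = -16*x/5 - 2

The best approximation g ∈ W is the orthogonal projection of f onto W. Writing g = a_0 + a_1 x + a_2 x^2, the coefficients solve the normal equations G · a = b where
  G_{ij} = <φ_i, φ_j> and b_i = <f, φ_i>, with φ_0 = 1, φ_1 = x, φ_2 = x^2.
G =
  [2, 0, 2/3]
  [0, 2/3, 0]
  [2/3, 0, 2/5],
b = (-4, -32/15, -4/3).
Solving gives a_0 = -2, a_1 = -16/5, a_2 = 0, so
  g(x) = -16*x/5 - 2.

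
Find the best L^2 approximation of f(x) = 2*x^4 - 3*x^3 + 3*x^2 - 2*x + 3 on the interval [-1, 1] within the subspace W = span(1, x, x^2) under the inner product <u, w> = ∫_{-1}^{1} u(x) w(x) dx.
g(x) = 33*x^2/7 - 19*x/5 + 99/35

The best approximation g ∈ W is the orthogonal projection of f onto W. Writing g = a_0 + a_1 x + a_2 x^2, the coefficients solve the normal equations G · a = b where
  G_{ij} = <φ_i, φ_j> and b_i = <f, φ_i>, with φ_0 = 1, φ_1 = x, φ_2 = x^2.
G =
  [2, 0, 2/3]
  [0, 2/3, 0]
  [2/3, 0, 2/5],
b = (44/5, -38/15, 132/35).
Solving gives a_0 = 99/35, a_1 = -19/5, a_2 = 33/7, so
  g(x) = 33*x^2/7 - 19*x/5 + 99/35.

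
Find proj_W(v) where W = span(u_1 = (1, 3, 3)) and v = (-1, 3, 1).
proj_W(v) = (11/19, 33/19, 33/19)

Set up U = [u_1 | ... | u_1] ∈ R^(3×1). The projector onto W = col(U) is P = U (U^T U)^(-1) U^T.
Compute U^T U =
  [19],
and U^T v = (11).
Solve U^T U · c = U^T v for the coefficients: c = (11/19). The projection is proj_W(v) = U c.
Check: (v - proj_W(v)) · u_1 = 0  (should be 0).
Result: proj_W(v) = (11/19, 33/19, 33/19).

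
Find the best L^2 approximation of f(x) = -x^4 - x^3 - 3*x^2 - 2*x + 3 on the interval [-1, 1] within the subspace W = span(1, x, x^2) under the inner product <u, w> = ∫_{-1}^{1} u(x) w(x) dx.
g(x) = -27*x^2/7 - 13*x/5 + 108/35

The best approximation g ∈ W is the orthogonal projection of f onto W. Writing g = a_0 + a_1 x + a_2 x^2, the coefficients solve the normal equations G · a = b where
  G_{ij} = <φ_i, φ_j> and b_i = <f, φ_i>, with φ_0 = 1, φ_1 = x, φ_2 = x^2.
G =
  [2, 0, 2/3]
  [0, 2/3, 0]
  [2/3, 0, 2/5],
b = (18/5, -26/15, 18/35).
Solving gives a_0 = 108/35, a_1 = -13/5, a_2 = -27/7, so
  g(x) = -27*x^2/7 - 13*x/5 + 108/35.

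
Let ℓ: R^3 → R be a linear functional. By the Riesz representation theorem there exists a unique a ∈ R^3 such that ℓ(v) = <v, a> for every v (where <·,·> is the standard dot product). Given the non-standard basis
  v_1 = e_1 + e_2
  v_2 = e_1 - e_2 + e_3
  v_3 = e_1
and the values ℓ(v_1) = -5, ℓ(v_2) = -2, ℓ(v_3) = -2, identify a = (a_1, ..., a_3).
a = (-2, -3, -3)

Write a = (a_1, ..., a_3) in the standard basis. For each basis vector v_i, ℓ(v_i) = <v_i, a> is a linear equation in the a_j's. Collect the n equations into a matrix system V a = ℓ, where row i of V is v_i (expressed in the standard basis). Since V is invertible (lower-triangular with 1s on the diagonal, up to permutation), solve by back-substitution:
  V =
[[1, 1, 0],
 [1, -1, 1],
 [1, 0, 0]]
  V a = (-5, -2, -2)
Solving gives a = (-2, -3, -3).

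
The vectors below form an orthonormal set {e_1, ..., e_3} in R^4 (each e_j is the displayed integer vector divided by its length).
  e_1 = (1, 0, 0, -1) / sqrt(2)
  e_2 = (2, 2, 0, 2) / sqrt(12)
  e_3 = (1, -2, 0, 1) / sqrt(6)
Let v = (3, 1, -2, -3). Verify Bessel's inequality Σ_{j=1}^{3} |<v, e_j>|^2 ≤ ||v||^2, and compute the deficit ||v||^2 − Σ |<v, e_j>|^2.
Σ |<v, e_j>|^2 = 19; ||v||^2 = 23; deficit = 4

Write each e_j = u_j / sqrt(<u_j, u_j>) where u_j is the displayed integer vector. Then <v, e_j> = <v, u_j> / sqrt(<u_j, u_j>), so |<v, e_j>|^2 = <v, u_j>^2 / <u_j, u_j>.
Coefficients: <v, e_1> = 6/sqrt(2), <v, e_2> = 2/sqrt(12), <v, e_3> = -2/sqrt(6).
Square and sum: Σ |<v, e_j>|^2 = 19.
Compute ||v||^2 = v·v = 23.
Deficit = 23 − 19 = 4 ≥ 0, confirming Bessel's inequality. (The deficit equals ||v − Σ <v,e_j> e_j||^2, the squared distance from v to span{e_j}.)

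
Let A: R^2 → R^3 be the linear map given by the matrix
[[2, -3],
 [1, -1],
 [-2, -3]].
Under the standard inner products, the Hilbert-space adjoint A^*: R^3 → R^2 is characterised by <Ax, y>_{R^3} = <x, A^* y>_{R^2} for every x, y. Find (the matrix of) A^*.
A^* = A^T =
[[2, 1, -2],
 [-3, -1, -3]]

For real matrices with standard dot products, the defining identity <Ax, y> = <x, A^* y> gives (Ax)^T y = x^T (A^*) y, i.e. x^T A^T y = x^T (A^*) y. Since this holds for all x, y, we must have A^* = A^T. Therefore
A^* =
[[2, 1, -2],
 [-3, -1, -3]].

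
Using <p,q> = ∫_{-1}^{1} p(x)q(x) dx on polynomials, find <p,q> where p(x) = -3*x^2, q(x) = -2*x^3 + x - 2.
<p,q> = 4

Expand the product: p(x)·q(x) = 6*x^5 - 3*x^3 + 6*x^2.
∫_{-1}^{1} of each monomial x^k gives [2/(k+1) if k even, 0 if k odd]. Integrating term-by-term (or equivalently evaluating the antiderivative F(x) = x^6 - 3*x^4/4 + 2*x^3 at the endpoints):
  F(1) − F(−1) = 9/4 − (-7/4) = 4.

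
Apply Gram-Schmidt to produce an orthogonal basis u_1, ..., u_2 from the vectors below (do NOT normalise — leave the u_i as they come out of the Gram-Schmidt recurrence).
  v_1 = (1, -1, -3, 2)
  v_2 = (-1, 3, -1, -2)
Orthogonal basis:
  u_1 = (1, -1, -3, 2)
  u_2 = (-2/3, 8/3, -2, -4/3)

Apply the Gram-Schmidt recurrence
  u_1 = v_1
  u_i = v_i − Σ_{j<i} ((v_i · u_j) / (u_j · u_j)) · u_j.

Step by step this gives:
  u_1 = (1, -1, -3, 2)
  u_2 = (-2/3, 8/3, -2, -4/3)

Orthogonality check:
  u_2 · u_1 = 0 (should be 0)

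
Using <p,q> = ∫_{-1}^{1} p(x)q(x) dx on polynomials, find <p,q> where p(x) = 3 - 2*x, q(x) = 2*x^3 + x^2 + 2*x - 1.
<p,q> = -124/15

Expand the product: p(x)·q(x) = -4*x^4 + 4*x^3 - x^2 + 8*x - 3.
∫_{-1}^{1} of each monomial x^k gives [2/(k+1) if k even, 0 if k odd]. Integrating term-by-term (or equivalently evaluating the antiderivative F(x) = -4*x^5/5 + x^4 - x^3/3 + 4*x^2 - 3*x at the endpoints):
  F(1) − F(−1) = 13/15 − (137/15) = -124/15.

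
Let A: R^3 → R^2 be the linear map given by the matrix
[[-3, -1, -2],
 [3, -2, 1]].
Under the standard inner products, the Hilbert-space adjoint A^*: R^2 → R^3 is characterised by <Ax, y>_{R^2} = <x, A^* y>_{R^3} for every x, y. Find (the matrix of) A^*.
A^* = A^T =
[[-3, 3],
 [-1, -2],
 [-2, 1]]

For real matrices with standard dot products, the defining identity <Ax, y> = <x, A^* y> gives (Ax)^T y = x^T (A^*) y, i.e. x^T A^T y = x^T (A^*) y. Since this holds for all x, y, we must have A^* = A^T. Therefore
A^* =
[[-3, 3],
 [-1, -2],
 [-2, 1]].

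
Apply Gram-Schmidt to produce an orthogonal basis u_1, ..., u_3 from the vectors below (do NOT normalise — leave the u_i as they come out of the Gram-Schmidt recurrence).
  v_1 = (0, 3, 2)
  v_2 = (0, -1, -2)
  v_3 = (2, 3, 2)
Orthogonal basis:
  u_1 = (0, 3, 2)
  u_2 = (0, 8/13, -12/13)
  u_3 = (2, 0, 0)

Apply the Gram-Schmidt recurrence
  u_1 = v_1
  u_i = v_i − Σ_{j<i} ((v_i · u_j) / (u_j · u_j)) · u_j.

Step by step this gives:
  u_1 = (0, 3, 2)
  u_2 = (0, 8/13, -12/13)
  u_3 = (2, 0, 0)

Orthogonality check:
  u_2 · u_1 = 0 (should be 0)
  u_3 · u_1 = 0 (should be 0)
  u_3 · u_2 = 0 (should be 0)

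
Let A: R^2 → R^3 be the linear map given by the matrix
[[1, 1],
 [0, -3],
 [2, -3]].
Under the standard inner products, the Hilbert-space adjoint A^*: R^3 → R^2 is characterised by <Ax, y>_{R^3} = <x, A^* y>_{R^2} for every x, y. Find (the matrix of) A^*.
A^* = A^T =
[[1, 0, 2],
 [1, -3, -3]]

For real matrices with standard dot products, the defining identity <Ax, y> = <x, A^* y> gives (Ax)^T y = x^T (A^*) y, i.e. x^T A^T y = x^T (A^*) y. Since this holds for all x, y, we must have A^* = A^T. Therefore
A^* =
[[1, 0, 2],
 [1, -3, -3]].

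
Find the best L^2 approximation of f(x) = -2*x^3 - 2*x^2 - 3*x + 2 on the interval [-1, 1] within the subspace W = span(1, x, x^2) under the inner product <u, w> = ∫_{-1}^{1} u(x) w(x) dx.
g(x) = -2*x^2 - 21*x/5 + 2

The best approximation g ∈ W is the orthogonal projection of f onto W. Writing g = a_0 + a_1 x + a_2 x^2, the coefficients solve the normal equations G · a = b where
  G_{ij} = <φ_i, φ_j> and b_i = <f, φ_i>, with φ_0 = 1, φ_1 = x, φ_2 = x^2.
G =
  [2, 0, 2/3]
  [0, 2/3, 0]
  [2/3, 0, 2/5],
b = (8/3, -14/5, 8/15).
Solving gives a_0 = 2, a_1 = -21/5, a_2 = -2, so
  g(x) = -2*x^2 - 21*x/5 + 2.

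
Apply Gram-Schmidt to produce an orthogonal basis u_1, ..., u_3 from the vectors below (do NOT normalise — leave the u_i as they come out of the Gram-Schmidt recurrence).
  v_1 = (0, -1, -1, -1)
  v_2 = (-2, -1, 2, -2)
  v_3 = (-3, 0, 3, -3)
Orthogonal basis:
  u_1 = (0, -1, -1, -1)
  u_2 = (-2, -2/3, 7/3, -5/3)
  u_3 = (-3/19, 18/19, -6/19, -12/19)

Apply the Gram-Schmidt recurrence
  u_1 = v_1
  u_i = v_i − Σ_{j<i} ((v_i · u_j) / (u_j · u_j)) · u_j.

Step by step this gives:
  u_1 = (0, -1, -1, -1)
  u_2 = (-2, -2/3, 7/3, -5/3)
  u_3 = (-3/19, 18/19, -6/19, -12/19)

Orthogonality check:
  u_2 · u_1 = 0 (should be 0)
  u_3 · u_1 = 0 (should be 0)
  u_3 · u_2 = 0 (should be 0)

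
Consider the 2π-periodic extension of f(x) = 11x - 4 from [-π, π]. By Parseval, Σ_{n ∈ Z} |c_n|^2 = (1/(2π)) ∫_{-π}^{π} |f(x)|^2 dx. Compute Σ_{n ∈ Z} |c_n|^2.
Σ |c_n|^2 = 121π^2/3 + 16

Expand and integrate term by term over [-π, π]:
  ∫ (11x)^2 dx = 121·(2π^3/3); ∫ 2·11·(-4)·x dx = 0 (odd integrand); ∫ (-4)^2 dx = 16·2π.
So (1/(2π)) ∫_{-π}^{π} (11x - 4)^2 dx = 121π^2/3 + 16 = 121π^2/3 + 16.
Parseval ⇒ Σ |c_n|^2 = 121π^2/3 + 16.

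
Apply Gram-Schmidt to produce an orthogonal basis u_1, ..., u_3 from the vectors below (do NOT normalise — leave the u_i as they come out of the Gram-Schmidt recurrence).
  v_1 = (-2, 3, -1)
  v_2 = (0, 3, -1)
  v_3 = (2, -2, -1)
Orthogonal basis:
  u_1 = (-2, 3, -1)
  u_2 = (10/7, 6/7, -2/7)
  u_3 = (0, -1/2, -3/2)

Apply the Gram-Schmidt recurrence
  u_1 = v_1
  u_i = v_i − Σ_{j<i} ((v_i · u_j) / (u_j · u_j)) · u_j.

Step by step this gives:
  u_1 = (-2, 3, -1)
  u_2 = (10/7, 6/7, -2/7)
  u_3 = (0, -1/2, -3/2)

Orthogonality check:
  u_2 · u_1 = 0 (should be 0)
  u_3 · u_1 = 0 (should be 0)
  u_3 · u_2 = 0 (should be 0)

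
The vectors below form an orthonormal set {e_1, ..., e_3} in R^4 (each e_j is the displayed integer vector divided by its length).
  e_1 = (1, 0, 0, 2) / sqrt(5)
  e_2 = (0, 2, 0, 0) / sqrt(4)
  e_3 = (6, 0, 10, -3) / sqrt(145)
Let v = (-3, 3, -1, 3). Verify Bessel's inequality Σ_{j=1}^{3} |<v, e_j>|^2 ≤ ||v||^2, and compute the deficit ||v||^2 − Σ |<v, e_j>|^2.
Σ |<v, e_j>|^2 = 587/29; ||v||^2 = 28; deficit = 225/29

Write each e_j = u_j / sqrt(<u_j, u_j>) where u_j is the displayed integer vector. Then <v, e_j> = <v, u_j> / sqrt(<u_j, u_j>), so |<v, e_j>|^2 = <v, u_j>^2 / <u_j, u_j>.
Coefficients: <v, e_1> = 3/sqrt(5), <v, e_2> = 6/sqrt(4), <v, e_3> = -37/sqrt(145).
Square and sum: Σ |<v, e_j>|^2 = 587/29.
Compute ||v||^2 = v·v = 28.
Deficit = 28 − 587/29 = 225/29 ≥ 0, confirming Bessel's inequality. (The deficit equals ||v − Σ <v,e_j> e_j||^2, the squared distance from v to span{e_j}.)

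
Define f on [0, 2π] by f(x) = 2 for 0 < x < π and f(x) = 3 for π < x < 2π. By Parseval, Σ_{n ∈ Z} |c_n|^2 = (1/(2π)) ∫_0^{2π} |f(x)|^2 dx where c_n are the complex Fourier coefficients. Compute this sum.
Σ |c_n|^2 = 13/2

Parseval equates the L^2 energy of f (normalised by 1/(2π)) with the ℓ^2 sum of its Fourier coefficients: (1/(2π)) ∫_0^{2π} |f|^2 = Σ |c_n|^2.
Compute the left side: (1/(2π)) [∫_0^π 2^2 dx + ∫_π^{2π} 3^2 dx] = (1/(2π)) · (4π + 9π) = (4 + 9)/2 = 13/2.
So Σ_{n ∈ Z} |c_n|^2 = 13/2.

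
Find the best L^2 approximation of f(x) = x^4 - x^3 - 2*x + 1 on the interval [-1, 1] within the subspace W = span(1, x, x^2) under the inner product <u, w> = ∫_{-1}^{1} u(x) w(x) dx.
g(x) = 6*x^2/7 - 13*x/5 + 32/35

The best approximation g ∈ W is the orthogonal projection of f onto W. Writing g = a_0 + a_1 x + a_2 x^2, the coefficients solve the normal equations G · a = b where
  G_{ij} = <φ_i, φ_j> and b_i = <f, φ_i>, with φ_0 = 1, φ_1 = x, φ_2 = x^2.
G =
  [2, 0, 2/3]
  [0, 2/3, 0]
  [2/3, 0, 2/5],
b = (12/5, -26/15, 20/21).
Solving gives a_0 = 32/35, a_1 = -13/5, a_2 = 6/7, so
  g(x) = 6*x^2/7 - 13*x/5 + 32/35.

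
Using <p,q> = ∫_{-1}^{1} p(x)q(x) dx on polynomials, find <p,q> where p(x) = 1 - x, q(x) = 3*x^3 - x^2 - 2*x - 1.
<p,q> = -38/15

Expand the product: p(x)·q(x) = -3*x^4 + 4*x^3 + x^2 - x - 1.
∫_{-1}^{1} of each monomial x^k gives [2/(k+1) if k even, 0 if k odd]. Integrating term-by-term (or equivalently evaluating the antiderivative F(x) = -3*x^5/5 + x^4 + x^3/3 - x^2/2 - x at the endpoints):
  F(1) − F(−1) = -23/30 − (53/30) = -38/15.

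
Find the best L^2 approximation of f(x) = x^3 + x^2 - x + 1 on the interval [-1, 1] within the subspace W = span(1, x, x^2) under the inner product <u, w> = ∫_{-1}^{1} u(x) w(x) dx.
g(x) = x^2 - 2*x/5 + 1

The best approximation g ∈ W is the orthogonal projection of f onto W. Writing g = a_0 + a_1 x + a_2 x^2, the coefficients solve the normal equations G · a = b where
  G_{ij} = <φ_i, φ_j> and b_i = <f, φ_i>, with φ_0 = 1, φ_1 = x, φ_2 = x^2.
G =
  [2, 0, 2/3]
  [0, 2/3, 0]
  [2/3, 0, 2/5],
b = (8/3, -4/15, 16/15).
Solving gives a_0 = 1, a_1 = -2/5, a_2 = 1, so
  g(x) = x^2 - 2*x/5 + 1.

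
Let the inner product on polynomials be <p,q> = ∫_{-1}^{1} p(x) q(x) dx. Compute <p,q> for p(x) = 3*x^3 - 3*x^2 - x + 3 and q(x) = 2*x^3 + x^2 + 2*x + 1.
<p,q> = 712/105

Expand the product: p(x)·q(x) = 6*x^6 - 3*x^5 + x^4 + 2*x^3 - 2*x^2 + 5*x + 3.
∫_{-1}^{1} of each monomial x^k gives [2/(k+1) if k even, 0 if k odd]. Integrating term-by-term (or equivalently evaluating the antiderivative F(x) = 6*x^7/7 - x^6/2 + x^5/5 + x^4/2 - 2*x^3/3 + 5*x^2/2 + 3*x at the endpoints):
  F(1) − F(−1) = 1237/210 − (-187/210) = 712/105.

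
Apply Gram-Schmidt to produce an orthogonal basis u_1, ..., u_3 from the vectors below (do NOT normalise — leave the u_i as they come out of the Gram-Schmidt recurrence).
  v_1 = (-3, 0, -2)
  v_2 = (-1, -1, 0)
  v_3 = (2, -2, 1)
Orthogonal basis:
  u_1 = (-3, 0, -2)
  u_2 = (-4/13, -1, 6/13)
  u_3 = (10/17, -10/17, -15/17)

Apply the Gram-Schmidt recurrence
  u_1 = v_1
  u_i = v_i − Σ_{j<i} ((v_i · u_j) / (u_j · u_j)) · u_j.

Step by step this gives:
  u_1 = (-3, 0, -2)
  u_2 = (-4/13, -1, 6/13)
  u_3 = (10/17, -10/17, -15/17)

Orthogonality check:
  u_2 · u_1 = 0 (should be 0)
  u_3 · u_1 = 0 (should be 0)
  u_3 · u_2 = 0 (should be 0)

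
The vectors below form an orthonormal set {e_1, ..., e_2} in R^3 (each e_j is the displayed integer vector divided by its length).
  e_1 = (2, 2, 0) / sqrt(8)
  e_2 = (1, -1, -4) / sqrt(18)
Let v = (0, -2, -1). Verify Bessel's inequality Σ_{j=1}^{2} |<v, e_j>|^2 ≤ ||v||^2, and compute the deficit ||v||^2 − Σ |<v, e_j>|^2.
Σ |<v, e_j>|^2 = 4; ||v||^2 = 5; deficit = 1

Write each e_j = u_j / sqrt(<u_j, u_j>) where u_j is the displayed integer vector. Then <v, e_j> = <v, u_j> / sqrt(<u_j, u_j>), so |<v, e_j>|^2 = <v, u_j>^2 / <u_j, u_j>.
Coefficients: <v, e_1> = -4/sqrt(8), <v, e_2> = 6/sqrt(18).
Square and sum: Σ |<v, e_j>|^2 = 4.
Compute ||v||^2 = v·v = 5.
Deficit = 5 − 4 = 1 ≥ 0, confirming Bessel's inequality. (The deficit equals ||v − Σ <v,e_j> e_j||^2, the squared distance from v to span{e_j}.)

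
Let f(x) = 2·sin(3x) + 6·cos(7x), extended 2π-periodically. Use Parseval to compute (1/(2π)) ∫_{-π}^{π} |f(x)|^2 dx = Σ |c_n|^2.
Σ |c_n|^2 = 20

Expand |f|^2 and use orthogonality of {sin(nx), cos(mx)} on [-π, π]:
  ∫_{-π}^{π} sin(nx)^2 dx = π, ∫ cos(mx)^2 dx = π, and cross terms integrate to 0.
So ∫_{-π}^{π} f(x)^2 dx = 2^2 · π + 6^2 · π = (4 + 36)π.
Divide by 2π: (4 + 36)/2 = 20.
By Parseval, this equals Σ |c_n|^2.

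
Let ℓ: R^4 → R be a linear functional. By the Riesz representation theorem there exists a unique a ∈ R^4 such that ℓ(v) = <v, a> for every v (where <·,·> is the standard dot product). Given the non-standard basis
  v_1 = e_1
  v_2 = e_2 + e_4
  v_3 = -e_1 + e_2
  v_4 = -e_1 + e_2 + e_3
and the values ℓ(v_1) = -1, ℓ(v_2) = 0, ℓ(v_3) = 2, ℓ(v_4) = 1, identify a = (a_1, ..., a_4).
a = (-1, 1, -1, -1)

Write a = (a_1, ..., a_4) in the standard basis. For each basis vector v_i, ℓ(v_i) = <v_i, a> is a linear equation in the a_j's. Collect the n equations into a matrix system V a = ℓ, where row i of V is v_i (expressed in the standard basis). Since V is invertible (lower-triangular with 1s on the diagonal, up to permutation), solve by back-substitution:
  V =
[[1, 0, 0, 0],
 [0, 1, 0, 1],
 [-1, 1, 0, 0],
 [-1, 1, 1, 0]]
  V a = (-1, 0, 2, 1)
Solving gives a = (-1, 1, -1, -1).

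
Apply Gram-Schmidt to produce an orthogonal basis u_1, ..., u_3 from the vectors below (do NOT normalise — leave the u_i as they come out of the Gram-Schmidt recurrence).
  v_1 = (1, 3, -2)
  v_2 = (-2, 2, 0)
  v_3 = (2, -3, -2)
Orthogonal basis:
  u_1 = (1, 3, -2)
  u_2 = (-16/7, 8/7, 4/7)
  u_3 = (-5/6, -5/6, -5/3)

Apply the Gram-Schmidt recurrence
  u_1 = v_1
  u_i = v_i − Σ_{j<i} ((v_i · u_j) / (u_j · u_j)) · u_j.

Step by step this gives:
  u_1 = (1, 3, -2)
  u_2 = (-16/7, 8/7, 4/7)
  u_3 = (-5/6, -5/6, -5/3)

Orthogonality check:
  u_2 · u_1 = 0 (should be 0)
  u_3 · u_1 = 0 (should be 0)
  u_3 · u_2 = 0 (should be 0)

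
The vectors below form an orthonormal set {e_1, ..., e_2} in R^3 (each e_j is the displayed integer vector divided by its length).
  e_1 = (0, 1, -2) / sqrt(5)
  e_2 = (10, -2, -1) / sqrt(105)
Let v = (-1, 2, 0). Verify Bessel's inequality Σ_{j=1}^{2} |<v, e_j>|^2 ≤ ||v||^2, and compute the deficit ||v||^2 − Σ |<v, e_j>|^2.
Σ |<v, e_j>|^2 = 8/3; ||v||^2 = 5; deficit = 7/3

Write each e_j = u_j / sqrt(<u_j, u_j>) where u_j is the displayed integer vector. Then <v, e_j> = <v, u_j> / sqrt(<u_j, u_j>), so |<v, e_j>|^2 = <v, u_j>^2 / <u_j, u_j>.
Coefficients: <v, e_1> = 2/sqrt(5), <v, e_2> = -14/sqrt(105).
Square and sum: Σ |<v, e_j>|^2 = 8/3.
Compute ||v||^2 = v·v = 5.
Deficit = 5 − 8/3 = 7/3 ≥ 0, confirming Bessel's inequality. (The deficit equals ||v − Σ <v,e_j> e_j||^2, the squared distance from v to span{e_j}.)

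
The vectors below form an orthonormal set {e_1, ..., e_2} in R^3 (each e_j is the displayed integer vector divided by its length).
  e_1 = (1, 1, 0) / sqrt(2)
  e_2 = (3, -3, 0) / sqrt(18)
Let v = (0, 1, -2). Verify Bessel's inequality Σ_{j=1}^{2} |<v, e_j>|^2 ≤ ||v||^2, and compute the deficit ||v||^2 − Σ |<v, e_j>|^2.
Σ |<v, e_j>|^2 = 1; ||v||^2 = 5; deficit = 4

Write each e_j = u_j / sqrt(<u_j, u_j>) where u_j is the displayed integer vector. Then <v, e_j> = <v, u_j> / sqrt(<u_j, u_j>), so |<v, e_j>|^2 = <v, u_j>^2 / <u_j, u_j>.
Coefficients: <v, e_1> = 1/sqrt(2), <v, e_2> = -3/sqrt(18).
Square and sum: Σ |<v, e_j>|^2 = 1.
Compute ||v||^2 = v·v = 5.
Deficit = 5 − 1 = 4 ≥ 0, confirming Bessel's inequality. (The deficit equals ||v − Σ <v,e_j> e_j||^2, the squared distance from v to span{e_j}.)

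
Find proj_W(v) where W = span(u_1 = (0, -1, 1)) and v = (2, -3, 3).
proj_W(v) = (0, -3, 3)

Set up U = [u_1 | ... | u_1] ∈ R^(3×1). The projector onto W = col(U) is P = U (U^T U)^(-1) U^T.
Compute U^T U =
  [2],
and U^T v = (6).
Solve U^T U · c = U^T v for the coefficients: c = (3). The projection is proj_W(v) = U c.
Check: (v - proj_W(v)) · u_1 = 0  (should be 0).
Result: proj_W(v) = (0, -3, 3).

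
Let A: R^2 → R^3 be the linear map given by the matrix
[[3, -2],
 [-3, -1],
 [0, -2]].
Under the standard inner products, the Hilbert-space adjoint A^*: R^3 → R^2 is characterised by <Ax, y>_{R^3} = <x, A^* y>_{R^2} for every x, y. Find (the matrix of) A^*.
A^* = A^T =
[[3, -3, 0],
 [-2, -1, -2]]

For real matrices with standard dot products, the defining identity <Ax, y> = <x, A^* y> gives (Ax)^T y = x^T (A^*) y, i.e. x^T A^T y = x^T (A^*) y. Since this holds for all x, y, we must have A^* = A^T. Therefore
A^* =
[[3, -3, 0],
 [-2, -1, -2]].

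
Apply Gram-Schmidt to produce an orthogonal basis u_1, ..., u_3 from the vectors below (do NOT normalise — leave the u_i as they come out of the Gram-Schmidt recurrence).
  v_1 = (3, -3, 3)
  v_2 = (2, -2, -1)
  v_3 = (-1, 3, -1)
Orthogonal basis:
  u_1 = (3, -3, 3)
  u_2 = (1, -1, -2)
  u_3 = (1, 1, 0)

Apply the Gram-Schmidt recurrence
  u_1 = v_1
  u_i = v_i − Σ_{j<i} ((v_i · u_j) / (u_j · u_j)) · u_j.

Step by step this gives:
  u_1 = (3, -3, 3)
  u_2 = (1, -1, -2)
  u_3 = (1, 1, 0)

Orthogonality check:
  u_2 · u_1 = 0 (should be 0)
  u_3 · u_1 = 0 (should be 0)
  u_3 · u_2 = 0 (should be 0)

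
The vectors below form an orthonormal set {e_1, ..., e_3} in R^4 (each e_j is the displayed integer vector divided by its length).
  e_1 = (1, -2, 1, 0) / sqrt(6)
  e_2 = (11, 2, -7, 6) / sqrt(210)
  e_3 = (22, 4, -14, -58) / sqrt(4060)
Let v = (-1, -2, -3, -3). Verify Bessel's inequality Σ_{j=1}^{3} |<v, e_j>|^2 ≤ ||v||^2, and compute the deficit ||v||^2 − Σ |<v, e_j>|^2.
Σ |<v, e_j>|^2 = 267/29; ||v||^2 = 23; deficit = 400/29

Write each e_j = u_j / sqrt(<u_j, u_j>) where u_j is the displayed integer vector. Then <v, e_j> = <v, u_j> / sqrt(<u_j, u_j>), so |<v, e_j>|^2 = <v, u_j>^2 / <u_j, u_j>.
Coefficients: <v, e_1> = 0/sqrt(6), <v, e_2> = -12/sqrt(210), <v, e_3> = 186/sqrt(4060).
Square and sum: Σ |<v, e_j>|^2 = 267/29.
Compute ||v||^2 = v·v = 23.
Deficit = 23 − 267/29 = 400/29 ≥ 0, confirming Bessel's inequality. (The deficit equals ||v − Σ <v,e_j> e_j||^2, the squared distance from v to span{e_j}.)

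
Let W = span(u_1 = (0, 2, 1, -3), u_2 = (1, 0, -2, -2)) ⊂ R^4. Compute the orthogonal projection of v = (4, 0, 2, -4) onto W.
proj_W(v) = (28/55, 94/55, -9/55, -197/55)

Set up U = [u_1 | ... | u_2] ∈ R^(4×2). The projector onto W = col(U) is P = U (U^T U)^(-1) U^T.
Compute U^T U =
  [14, 4]
  [4, 9],
and U^T v = (14, 8).
Solve U^T U · c = U^T v for the coefficients: c = (47/55, 28/55). The projection is proj_W(v) = U c.
Check: (v - proj_W(v)) · u_1 = 0  (should be 0).
Check: (v - proj_W(v)) · u_2 = 0  (should be 0).
Result: proj_W(v) = (28/55, 94/55, -9/55, -197/55).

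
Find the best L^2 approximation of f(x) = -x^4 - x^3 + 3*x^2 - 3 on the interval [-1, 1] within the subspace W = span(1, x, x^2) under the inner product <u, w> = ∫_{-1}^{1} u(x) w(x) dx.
g(x) = 15*x^2/7 - 3*x/5 - 102/35

The best approximation g ∈ W is the orthogonal projection of f onto W. Writing g = a_0 + a_1 x + a_2 x^2, the coefficients solve the normal equations G · a = b where
  G_{ij} = <φ_i, φ_j> and b_i = <f, φ_i>, with φ_0 = 1, φ_1 = x, φ_2 = x^2.
G =
  [2, 0, 2/3]
  [0, 2/3, 0]
  [2/3, 0, 2/5],
b = (-22/5, -2/5, -38/35).
Solving gives a_0 = -102/35, a_1 = -3/5, a_2 = 15/7, so
  g(x) = 15*x^2/7 - 3*x/5 - 102/35.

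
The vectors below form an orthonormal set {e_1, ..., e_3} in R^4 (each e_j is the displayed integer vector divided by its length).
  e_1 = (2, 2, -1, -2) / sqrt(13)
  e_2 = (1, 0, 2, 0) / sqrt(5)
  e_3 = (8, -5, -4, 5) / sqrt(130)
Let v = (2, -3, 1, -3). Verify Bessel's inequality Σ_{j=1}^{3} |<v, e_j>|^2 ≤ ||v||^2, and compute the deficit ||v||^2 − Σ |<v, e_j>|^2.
Σ |<v, e_j>|^2 = 5; ||v||^2 = 23; deficit = 18

Write each e_j = u_j / sqrt(<u_j, u_j>) where u_j is the displayed integer vector. Then <v, e_j> = <v, u_j> / sqrt(<u_j, u_j>), so |<v, e_j>|^2 = <v, u_j>^2 / <u_j, u_j>.
Coefficients: <v, e_1> = 3/sqrt(13), <v, e_2> = 4/sqrt(5), <v, e_3> = 12/sqrt(130).
Square and sum: Σ |<v, e_j>|^2 = 5.
Compute ||v||^2 = v·v = 23.
Deficit = 23 − 5 = 18 ≥ 0, confirming Bessel's inequality. (The deficit equals ||v − Σ <v,e_j> e_j||^2, the squared distance from v to span{e_j}.)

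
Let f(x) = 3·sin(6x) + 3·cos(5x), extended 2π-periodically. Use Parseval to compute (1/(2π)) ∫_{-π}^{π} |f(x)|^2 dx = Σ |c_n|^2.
Σ |c_n|^2 = 9

Expand |f|^2 and use orthogonality of {sin(nx), cos(mx)} on [-π, π]:
  ∫_{-π}^{π} sin(nx)^2 dx = π, ∫ cos(mx)^2 dx = π, and cross terms integrate to 0.
So ∫_{-π}^{π} f(x)^2 dx = 3^2 · π + 3^2 · π = (9 + 9)π.
Divide by 2π: (9 + 9)/2 = 9.
By Parseval, this equals Σ |c_n|^2.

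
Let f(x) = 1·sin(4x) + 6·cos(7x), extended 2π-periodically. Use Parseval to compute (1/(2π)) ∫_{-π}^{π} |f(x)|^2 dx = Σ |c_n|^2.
Σ |c_n|^2 = 37/2

Expand |f|^2 and use orthogonality of {sin(nx), cos(mx)} on [-π, π]:
  ∫_{-π}^{π} sin(nx)^2 dx = π, ∫ cos(mx)^2 dx = π, and cross terms integrate to 0.
So ∫_{-π}^{π} f(x)^2 dx = 1^2 · π + 6^2 · π = (1 + 36)π.
Divide by 2π: (1 + 36)/2 = 37/2.
By Parseval, this equals Σ |c_n|^2.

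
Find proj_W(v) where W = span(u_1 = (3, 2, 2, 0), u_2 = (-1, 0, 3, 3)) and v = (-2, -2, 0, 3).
proj_W(v) = (-443/157, -223/157, 205/314, 651/314)

Set up U = [u_1 | ... | u_2] ∈ R^(4×2). The projector onto W = col(U) is P = U (U^T U)^(-1) U^T.
Compute U^T U =
  [17, 3]
  [3, 19],
and U^T v = (-10, 11).
Solve U^T U · c = U^T v for the coefficients: c = (-223/314, 217/314). The projection is proj_W(v) = U c.
Check: (v - proj_W(v)) · u_1 = 0  (should be 0).
Check: (v - proj_W(v)) · u_2 = 0  (should be 0).
Result: proj_W(v) = (-443/157, -223/157, 205/314, 651/314).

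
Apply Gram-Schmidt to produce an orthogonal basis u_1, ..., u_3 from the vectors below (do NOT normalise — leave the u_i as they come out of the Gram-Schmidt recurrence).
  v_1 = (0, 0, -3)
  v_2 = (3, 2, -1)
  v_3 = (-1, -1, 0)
Orthogonal basis:
  u_1 = (0, 0, -3)
  u_2 = (3, 2, 0)
  u_3 = (2/13, -3/13, 0)

Apply the Gram-Schmidt recurrence
  u_1 = v_1
  u_i = v_i − Σ_{j<i} ((v_i · u_j) / (u_j · u_j)) · u_j.

Step by step this gives:
  u_1 = (0, 0, -3)
  u_2 = (3, 2, 0)
  u_3 = (2/13, -3/13, 0)

Orthogonality check:
  u_2 · u_1 = 0 (should be 0)
  u_3 · u_1 = 0 (should be 0)
  u_3 · u_2 = 0 (should be 0)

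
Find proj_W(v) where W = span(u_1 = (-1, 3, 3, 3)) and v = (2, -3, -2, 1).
proj_W(v) = (1/2, -3/2, -3/2, -3/2)

Set up U = [u_1 | ... | u_1] ∈ R^(4×1). The projector onto W = col(U) is P = U (U^T U)^(-1) U^T.
Compute U^T U =
  [28],
and U^T v = (-14).
Solve U^T U · c = U^T v for the coefficients: c = (-1/2). The projection is proj_W(v) = U c.
Check: (v - proj_W(v)) · u_1 = 0  (should be 0).
Result: proj_W(v) = (1/2, -3/2, -3/2, -3/2).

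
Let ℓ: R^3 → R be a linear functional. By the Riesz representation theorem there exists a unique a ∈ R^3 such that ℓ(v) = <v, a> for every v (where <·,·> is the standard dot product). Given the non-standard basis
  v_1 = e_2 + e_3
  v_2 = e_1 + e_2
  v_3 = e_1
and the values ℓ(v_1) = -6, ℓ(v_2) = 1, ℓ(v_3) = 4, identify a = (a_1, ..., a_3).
a = (4, -3, -3)

Write a = (a_1, ..., a_3) in the standard basis. For each basis vector v_i, ℓ(v_i) = <v_i, a> is a linear equation in the a_j's. Collect the n equations into a matrix system V a = ℓ, where row i of V is v_i (expressed in the standard basis). Since V is invertible (lower-triangular with 1s on the diagonal, up to permutation), solve by back-substitution:
  V =
[[0, 1, 1],
 [1, 1, 0],
 [1, 0, 0]]
  V a = (-6, 1, 4)
Solving gives a = (4, -3, -3).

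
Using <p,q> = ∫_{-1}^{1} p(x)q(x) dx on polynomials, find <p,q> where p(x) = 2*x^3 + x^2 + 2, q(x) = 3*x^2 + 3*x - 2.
<p,q> = -26/15

Expand the product: p(x)·q(x) = 6*x^5 + 9*x^4 - x^3 + 4*x^2 + 6*x - 4.
∫_{-1}^{1} of each monomial x^k gives [2/(k+1) if k even, 0 if k odd]. Integrating term-by-term (or equivalently evaluating the antiderivative F(x) = x^6 + 9*x^5/5 - x^4/4 + 4*x^3/3 + 3*x^2 - 4*x at the endpoints):
  F(1) − F(−1) = 173/60 − (277/60) = -26/15.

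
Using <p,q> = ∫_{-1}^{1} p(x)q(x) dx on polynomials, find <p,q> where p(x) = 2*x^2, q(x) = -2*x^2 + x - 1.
<p,q> = -44/15

Expand the product: p(x)·q(x) = -4*x^4 + 2*x^3 - 2*x^2.
∫_{-1}^{1} of each monomial x^k gives [2/(k+1) if k even, 0 if k odd]. Integrating term-by-term (or equivalently evaluating the antiderivative F(x) = -4*x^5/5 + x^4/2 - 2*x^3/3 at the endpoints):
  F(1) − F(−1) = -29/30 − (59/30) = -44/15.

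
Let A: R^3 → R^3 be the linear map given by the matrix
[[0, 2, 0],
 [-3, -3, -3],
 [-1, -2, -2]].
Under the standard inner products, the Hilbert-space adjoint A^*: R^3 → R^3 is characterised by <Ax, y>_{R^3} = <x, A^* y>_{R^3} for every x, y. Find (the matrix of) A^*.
A^* = A^T =
[[0, -3, -1],
 [2, -3, -2],
 [0, -3, -2]]

For real matrices with standard dot products, the defining identity <Ax, y> = <x, A^* y> gives (Ax)^T y = x^T (A^*) y, i.e. x^T A^T y = x^T (A^*) y. Since this holds for all x, y, we must have A^* = A^T. Therefore
A^* =
[[0, -3, -1],
 [2, -3, -2],
 [0, -3, -2]].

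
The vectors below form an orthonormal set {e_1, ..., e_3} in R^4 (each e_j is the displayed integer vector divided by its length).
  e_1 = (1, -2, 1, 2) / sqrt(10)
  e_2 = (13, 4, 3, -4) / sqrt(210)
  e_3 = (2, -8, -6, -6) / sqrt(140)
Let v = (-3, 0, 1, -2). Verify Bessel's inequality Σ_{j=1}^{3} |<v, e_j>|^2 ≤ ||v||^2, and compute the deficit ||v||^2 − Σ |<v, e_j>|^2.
Σ |<v, e_j>|^2 = 22/3; ||v||^2 = 14; deficit = 20/3

Write each e_j = u_j / sqrt(<u_j, u_j>) where u_j is the displayed integer vector. Then <v, e_j> = <v, u_j> / sqrt(<u_j, u_j>), so |<v, e_j>|^2 = <v, u_j>^2 / <u_j, u_j>.
Coefficients: <v, e_1> = -6/sqrt(10), <v, e_2> = -28/sqrt(210), <v, e_3> = 0/sqrt(140).
Square and sum: Σ |<v, e_j>|^2 = 22/3.
Compute ||v||^2 = v·v = 14.
Deficit = 14 − 22/3 = 20/3 ≥ 0, confirming Bessel's inequality. (The deficit equals ||v − Σ <v,e_j> e_j||^2, the squared distance from v to span{e_j}.)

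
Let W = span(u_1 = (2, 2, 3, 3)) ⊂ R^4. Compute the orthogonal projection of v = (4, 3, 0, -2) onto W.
proj_W(v) = (8/13, 8/13, 12/13, 12/13)

Set up U = [u_1 | ... | u_1] ∈ R^(4×1). The projector onto W = col(U) is P = U (U^T U)^(-1) U^T.
Compute U^T U =
  [26],
and U^T v = (8).
Solve U^T U · c = U^T v for the coefficients: c = (4/13). The projection is proj_W(v) = U c.
Check: (v - proj_W(v)) · u_1 = 0  (should be 0).
Result: proj_W(v) = (8/13, 8/13, 12/13, 12/13).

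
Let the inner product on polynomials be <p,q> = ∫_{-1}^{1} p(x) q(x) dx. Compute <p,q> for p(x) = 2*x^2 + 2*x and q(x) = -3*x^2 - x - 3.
<p,q> = -116/15

Expand the product: p(x)·q(x) = -6*x^4 - 8*x^3 - 8*x^2 - 6*x.
∫_{-1}^{1} of each monomial x^k gives [2/(k+1) if k even, 0 if k odd]. Integrating term-by-term (or equivalently evaluating the antiderivative F(x) = -6*x^5/5 - 2*x^4 - 8*x^3/3 - 3*x^2 at the endpoints):
  F(1) − F(−1) = -133/15 − (-17/15) = -116/15.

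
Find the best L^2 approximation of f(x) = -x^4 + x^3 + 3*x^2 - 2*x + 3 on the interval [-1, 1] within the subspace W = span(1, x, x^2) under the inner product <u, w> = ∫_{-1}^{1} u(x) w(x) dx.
g(x) = 15*x^2/7 - 7*x/5 + 108/35

The best approximation g ∈ W is the orthogonal projection of f onto W. Writing g = a_0 + a_1 x + a_2 x^2, the coefficients solve the normal equations G · a = b where
  G_{ij} = <φ_i, φ_j> and b_i = <f, φ_i>, with φ_0 = 1, φ_1 = x, φ_2 = x^2.
G =
  [2, 0, 2/3]
  [0, 2/3, 0]
  [2/3, 0, 2/5],
b = (38/5, -14/15, 102/35).
Solving gives a_0 = 108/35, a_1 = -7/5, a_2 = 15/7, so
  g(x) = 15*x^2/7 - 7*x/5 + 108/35.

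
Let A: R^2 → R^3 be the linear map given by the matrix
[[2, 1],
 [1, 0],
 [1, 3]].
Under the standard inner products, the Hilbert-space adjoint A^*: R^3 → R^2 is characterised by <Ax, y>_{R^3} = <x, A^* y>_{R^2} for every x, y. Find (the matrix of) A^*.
A^* = A^T =
[[2, 1, 1],
 [1, 0, 3]]

For real matrices with standard dot products, the defining identity <Ax, y> = <x, A^* y> gives (Ax)^T y = x^T (A^*) y, i.e. x^T A^T y = x^T (A^*) y. Since this holds for all x, y, we must have A^* = A^T. Therefore
A^* =
[[2, 1, 1],
 [1, 0, 3]].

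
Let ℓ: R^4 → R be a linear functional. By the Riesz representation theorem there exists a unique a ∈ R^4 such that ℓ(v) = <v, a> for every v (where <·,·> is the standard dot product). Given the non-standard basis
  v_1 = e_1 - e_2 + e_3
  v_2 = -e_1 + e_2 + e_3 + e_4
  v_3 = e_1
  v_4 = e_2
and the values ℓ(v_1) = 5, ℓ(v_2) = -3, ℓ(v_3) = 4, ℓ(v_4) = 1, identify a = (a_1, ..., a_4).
a = (4, 1, 2, -2)

Write a = (a_1, ..., a_4) in the standard basis. For each basis vector v_i, ℓ(v_i) = <v_i, a> is a linear equation in the a_j's. Collect the n equations into a matrix system V a = ℓ, where row i of V is v_i (expressed in the standard basis). Since V is invertible (lower-triangular with 1s on the diagonal, up to permutation), solve by back-substitution:
  V =
[[1, -1, 1, 0],
 [-1, 1, 1, 1],
 [1, 0, 0, 0],
 [0, 1, 0, 0]]
  V a = (5, -3, 4, 1)
Solving gives a = (4, 1, 2, -2).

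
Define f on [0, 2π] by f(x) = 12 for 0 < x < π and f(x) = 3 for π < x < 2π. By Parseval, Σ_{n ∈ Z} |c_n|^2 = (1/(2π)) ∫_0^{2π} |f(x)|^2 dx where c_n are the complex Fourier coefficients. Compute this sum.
Σ |c_n|^2 = 153/2

Parseval equates the L^2 energy of f (normalised by 1/(2π)) with the ℓ^2 sum of its Fourier coefficients: (1/(2π)) ∫_0^{2π} |f|^2 = Σ |c_n|^2.
Compute the left side: (1/(2π)) [∫_0^π 12^2 dx + ∫_π^{2π} 3^2 dx] = (1/(2π)) · (144π + 9π) = (144 + 9)/2 = 153/2.
So Σ_{n ∈ Z} |c_n|^2 = 153/2.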